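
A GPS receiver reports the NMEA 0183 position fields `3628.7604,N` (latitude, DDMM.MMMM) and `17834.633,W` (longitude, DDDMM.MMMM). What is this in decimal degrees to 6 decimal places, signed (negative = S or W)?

36.479340, -178.577217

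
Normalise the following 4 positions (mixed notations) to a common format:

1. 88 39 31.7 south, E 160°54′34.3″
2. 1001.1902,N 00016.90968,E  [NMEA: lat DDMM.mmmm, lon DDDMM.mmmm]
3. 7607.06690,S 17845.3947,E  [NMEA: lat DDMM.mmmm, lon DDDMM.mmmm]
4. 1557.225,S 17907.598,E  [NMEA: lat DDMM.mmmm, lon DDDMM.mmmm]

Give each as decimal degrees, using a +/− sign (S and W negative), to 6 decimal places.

Point 1:
  φ: 88° + 39/60 + 31.7/3600 = 88 + 0.650000 + 0.008806 = 88.6588056
  S → negative
  Lon: 54′ + 34.3″ = 54.57167′; 160 + 54.57167/60 = 160.9095278
  E ⇒ keep positive
Point 2:
  φ: split at 2 digits → 10° and 1.1902′; 10 + 1.1902/60 = 10.0198367
  N → positive
  Lon: split at 3 digits → 000° and 16.90968′; 0 + 16.90968/60 = 0.2818280
  E → positive
Point 3:
  Lat: degrees = first 2 digits = 76, minutes = 7.0669; 76 + 7.0669/60 = 76.1177817
  S → negative
  λ: degrees = first 3 digits = 178, minutes = 45.3947; 178 + 45.3947/60 = 178.7565783
  E → positive
Point 4:
  Lat: split at 2 digits → 15° and 57.225′; 15 + 57.225/60 = 15.9537500
  hemisphere S, so the sign is −
  Lon: degrees = first 3 digits = 179, minutes = 7.598; 179 + 7.598/60 = 179.1266333
  E ⇒ keep positive

1. -88.658806, 160.909528
2. 10.019837, 0.281828
3. -76.117782, 178.756578
4. -15.953750, 179.126633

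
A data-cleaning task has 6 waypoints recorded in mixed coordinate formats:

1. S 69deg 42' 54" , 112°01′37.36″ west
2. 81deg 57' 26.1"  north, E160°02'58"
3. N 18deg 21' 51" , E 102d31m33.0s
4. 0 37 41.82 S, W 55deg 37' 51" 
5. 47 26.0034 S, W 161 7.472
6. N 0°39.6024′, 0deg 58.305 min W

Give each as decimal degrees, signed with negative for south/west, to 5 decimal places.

Point 1:
  φ: 69° + 42/60 + 54/3600 = 69 + 0.700000 + 0.015000 = 69.715000
  hemisphere S, so the sign is −
  Longitude: 112 + 1/60 + 37.36/3600 = 112.027044
  hemisphere W, so the sign is −
Point 2:
  Latitude: 57′ + 26.1″ = 57.43500′; 81 + 57.43500/60 = 81.957250
  N → positive
  λ: 2′ + 58″ = 2.96667′; 160 + 2.96667/60 = 160.049444
  E → positive
Point 3:
  Latitude: 21′ + 51″ = 21.85000′; 18 + 21.85000/60 = 18.364167
  N → positive
  Lon: 31′ + 33″ = 31.55000′; 102 + 31.55000/60 = 102.525833
  E ⇒ keep positive
Point 4:
  Lat: 37′ + 41.82″ = 37.69700′; 0 + 37.69700/60 = 0.628283
  S → negative
  λ: 37′ + 51″ = 37.85000′; 55 + 37.85000/60 = 55.630833
  W ⇒ negate
Point 5:
  φ: 47 + 26.0034/60 = 47.433390
  hemisphere S, so the sign is −
  λ: 161 + 7.472/60 = 161.124533
  W → negative
Point 6:
  Latitude: 0 + 39.6024/60 = 0.660040
  N ⇒ keep positive
  Longitude: 58.305′ = 0.971750°; total 0.971750
  W → negative

1. -69.71500, -112.02704
2. 81.95725, 160.04944
3. 18.36417, 102.52583
4. -0.62828, -55.63083
5. -47.43339, -161.12453
6. 0.66004, -0.97175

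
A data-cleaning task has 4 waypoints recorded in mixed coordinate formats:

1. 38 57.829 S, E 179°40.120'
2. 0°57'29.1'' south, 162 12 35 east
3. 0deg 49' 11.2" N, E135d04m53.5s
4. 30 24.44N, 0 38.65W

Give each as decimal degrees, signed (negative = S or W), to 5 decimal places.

Point 1:
  φ: 38 + 57.829/60 = 38.963817
  S ⇒ negate
  Lon: 40.12′ = 0.668667°; total 179.668667
  E → positive
Point 2:
  Latitude: 0° + 57/60 + 29.1/3600 = 0 + 0.950000 + 0.008083 = 0.958083
  S ⇒ negate
  λ: 12′ + 35″ = 12.58333′; 162 + 12.58333/60 = 162.209722
  E ⇒ keep positive
Point 3:
  φ: 0° + 49/60 + 11.2/3600 = 0 + 0.816667 + 0.003111 = 0.819778
  N → positive
  Longitude: 135° + 4/60 + 53.5/3600 = 135 + 0.066667 + 0.014861 = 135.081528
  E → positive
Point 4:
  Lat: 24.44′ = 0.407333°; total 30.407333
  N ⇒ keep positive
  Lon: 0 + 38.65/60 = 0.644167
  hemisphere W, so the sign is −

1. -38.96382, 179.66867
2. -0.95808, 162.20972
3. 0.81978, 135.08153
4. 30.40733, -0.64417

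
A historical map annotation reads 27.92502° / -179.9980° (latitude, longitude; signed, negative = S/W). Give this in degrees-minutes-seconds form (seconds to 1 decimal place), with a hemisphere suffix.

Lat: 0.925020° → 55.50120′; 0.50120 × 60 = 30.072″
Longitude is negative → W; |value| = 179.998000
Longitude: whole degrees 179; 59.88000′ → 59′ and 52.800″

27°55′30.1″ N, 179°59′52.8″ W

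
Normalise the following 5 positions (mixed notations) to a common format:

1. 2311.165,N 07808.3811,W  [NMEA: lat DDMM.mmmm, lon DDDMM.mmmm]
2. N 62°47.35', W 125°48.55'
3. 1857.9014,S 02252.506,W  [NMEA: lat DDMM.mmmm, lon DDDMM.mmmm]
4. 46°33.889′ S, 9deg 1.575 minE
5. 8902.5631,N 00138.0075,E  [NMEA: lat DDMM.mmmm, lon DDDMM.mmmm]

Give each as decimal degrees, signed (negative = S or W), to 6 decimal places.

1. 23.186083, -78.139685
2. 62.789167, -125.809167
3. -18.965023, -22.875100
4. -46.564817, 9.026250
5. 89.042718, 1.633458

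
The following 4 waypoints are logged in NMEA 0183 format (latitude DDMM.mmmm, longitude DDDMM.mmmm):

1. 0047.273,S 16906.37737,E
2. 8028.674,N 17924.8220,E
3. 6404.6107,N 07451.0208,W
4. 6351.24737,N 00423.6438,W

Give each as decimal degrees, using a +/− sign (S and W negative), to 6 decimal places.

1. -0.787883, 169.106290
2. 80.477900, 179.413700
3. 64.076845, -74.850347
4. 63.854123, -4.394063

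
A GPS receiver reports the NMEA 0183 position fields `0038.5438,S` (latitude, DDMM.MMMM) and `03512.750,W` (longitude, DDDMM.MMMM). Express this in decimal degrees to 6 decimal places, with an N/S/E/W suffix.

0.642397° S, 35.212500° W

Latitude: degrees = first 2 digits = 0, minutes = 38.5438; 0 + 38.5438/60 = 0.6423967
Lon: degrees = first 3 digits = 35, minutes = 12.75; 35 + 12.75/60 = 35.2125000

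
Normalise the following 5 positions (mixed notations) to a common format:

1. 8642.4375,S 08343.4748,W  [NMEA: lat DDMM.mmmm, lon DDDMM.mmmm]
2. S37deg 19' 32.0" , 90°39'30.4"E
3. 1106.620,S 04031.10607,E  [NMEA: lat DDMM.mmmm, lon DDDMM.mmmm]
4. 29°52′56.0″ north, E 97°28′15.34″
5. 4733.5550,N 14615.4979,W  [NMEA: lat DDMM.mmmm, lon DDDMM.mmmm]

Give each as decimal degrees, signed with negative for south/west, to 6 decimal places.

1. -86.707292, -83.724580
2. -37.325556, 90.658444
3. -11.110333, 40.518435
4. 29.882222, 97.470928
5. 47.559250, -146.258298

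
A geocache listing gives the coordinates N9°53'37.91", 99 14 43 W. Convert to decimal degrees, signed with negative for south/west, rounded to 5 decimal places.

9.89386, -99.24528

Latitude: 9° + 53/60 + 37.91/3600 = 9 + 0.883333 + 0.010531 = 9.893864
N → positive
λ: 99 + 14/60 + 43/3600 = 99.245278
W → negative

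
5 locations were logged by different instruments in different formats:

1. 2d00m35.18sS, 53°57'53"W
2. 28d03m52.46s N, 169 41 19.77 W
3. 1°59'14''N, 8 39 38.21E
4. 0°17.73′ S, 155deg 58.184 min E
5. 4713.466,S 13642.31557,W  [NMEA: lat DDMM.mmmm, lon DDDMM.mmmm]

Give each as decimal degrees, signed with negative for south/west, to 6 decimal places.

1. -2.009772, -53.964722
2. 28.064572, -169.688825
3. 1.987222, 8.660614
4. -0.295500, 155.969733
5. -47.224433, -136.705260

Point 1:
  Latitude: 2 + 0/60 + 35.18/3600 = 2.0097722
  hemisphere S, so the sign is −
  Lon: 53° + 57/60 + 53/3600 = 53 + 0.950000 + 0.014722 = 53.9647222
  hemisphere W, so the sign is −
Point 2:
  Latitude: 3′ + 52.46″ = 3.87433′; 28 + 3.87433/60 = 28.0645722
  N → positive
  Lon: 41′ + 19.77″ = 41.32950′; 169 + 41.32950/60 = 169.6888250
  hemisphere W, so the sign is −
Point 3:
  φ: 59′ + 14″ = 59.23333′; 1 + 59.23333/60 = 1.9872222
  N ⇒ keep positive
  Longitude: 8° + 39/60 + 38.21/3600 = 8 + 0.650000 + 0.010614 = 8.6606139
  E ⇒ keep positive
Point 4:
  Latitude: 0 + 17.73/60 = 0.2955000
  hemisphere S, so the sign is −
  Longitude: 58.184′ = 0.969733°; total 155.9697333
  E → positive
Point 5:
  Lat: split at 2 digits → 47° and 13.466′; 47 + 13.466/60 = 47.2244333
  S ⇒ negate
  Lon: degrees = first 3 digits = 136, minutes = 42.31557; 136 + 42.31557/60 = 136.7052595
  W → negative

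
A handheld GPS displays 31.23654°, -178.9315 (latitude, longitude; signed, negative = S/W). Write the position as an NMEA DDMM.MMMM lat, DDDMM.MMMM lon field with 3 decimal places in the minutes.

Lat: 31° + 0.236540 × 60 = 31° 14.19240′
Longitude is negative → W; |value| = 178.931500
Longitude: fractional part 0.931500 → 55.89000 minutes

3114.192,N / 17855.890,W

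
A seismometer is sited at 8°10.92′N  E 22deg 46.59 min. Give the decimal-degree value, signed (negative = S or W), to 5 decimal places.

φ: 10.92′ = 0.182000°; total 8.182000
N ⇒ keep positive
Longitude: 46.59′ = 0.776500°; total 22.776500
E → positive

8.18200, 22.77650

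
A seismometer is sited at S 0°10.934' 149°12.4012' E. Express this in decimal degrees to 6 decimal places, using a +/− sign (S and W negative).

-0.182233, 149.206687

φ: 0 + 10.934/60 = 0.1822333
hemisphere S, so the sign is −
λ: 149 + 12.4012/60 = 149.2066867
E → positive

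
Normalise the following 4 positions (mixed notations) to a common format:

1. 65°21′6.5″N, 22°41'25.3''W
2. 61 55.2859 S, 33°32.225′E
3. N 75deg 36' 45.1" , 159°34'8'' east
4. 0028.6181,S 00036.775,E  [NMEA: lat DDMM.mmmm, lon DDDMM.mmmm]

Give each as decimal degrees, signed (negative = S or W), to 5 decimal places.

1. 65.35181, -22.69036
2. -61.92143, 33.53708
3. 75.61253, 159.56889
4. -0.47697, 0.61292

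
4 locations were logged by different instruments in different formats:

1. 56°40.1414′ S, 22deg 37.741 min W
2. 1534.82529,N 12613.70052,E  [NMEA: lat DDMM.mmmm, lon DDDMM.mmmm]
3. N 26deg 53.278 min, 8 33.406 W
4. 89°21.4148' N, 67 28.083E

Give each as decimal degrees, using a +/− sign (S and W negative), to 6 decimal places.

1. -56.669023, -22.629017
2. 15.580422, 126.228342
3. 26.887967, -8.556767
4. 89.356913, 67.468050

Point 1:
  Latitude: 56 + 40.1414/60 = 56.6690233
  S ⇒ negate
  Longitude: 22 + 37.741/60 = 22.6290167
  W → negative
Point 2:
  φ: degrees = first 2 digits = 15, minutes = 34.82529; 15 + 34.82529/60 = 15.5804215
  N ⇒ keep positive
  Longitude: split at 3 digits → 126° and 13.70052′; 126 + 13.70052/60 = 126.2283420
  E → positive
Point 3:
  Lat: 53.278′ = 0.887967°; total 26.8879667
  N → positive
  Lon: 33.406′ = 0.556767°; total 8.5567667
  hemisphere W, so the sign is −
Point 4:
  Latitude: 89 + 21.4148/60 = 89.3569133
  N → positive
  Longitude: 67 + 28.083/60 = 67.4680500
  E ⇒ keep positive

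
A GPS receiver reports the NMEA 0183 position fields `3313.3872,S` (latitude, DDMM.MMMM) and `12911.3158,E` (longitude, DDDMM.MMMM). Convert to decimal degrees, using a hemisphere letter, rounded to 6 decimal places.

33.223120° S, 129.188597° E

φ: degrees = first 2 digits = 33, minutes = 13.3872; 33 + 13.3872/60 = 33.2231200
Lon: degrees = first 3 digits = 129, minutes = 11.3158; 129 + 11.3158/60 = 129.1885967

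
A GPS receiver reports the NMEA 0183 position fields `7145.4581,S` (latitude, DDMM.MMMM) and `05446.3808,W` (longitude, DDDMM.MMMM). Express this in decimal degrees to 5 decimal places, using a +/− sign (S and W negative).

Lat: split at 2 digits → 71° and 45.4581′; 71 + 45.4581/60 = 71.757635
S ⇒ negate
Lon: split at 3 digits → 054° and 46.3808′; 54 + 46.3808/60 = 54.773013
W ⇒ negate

-71.75764, -54.77301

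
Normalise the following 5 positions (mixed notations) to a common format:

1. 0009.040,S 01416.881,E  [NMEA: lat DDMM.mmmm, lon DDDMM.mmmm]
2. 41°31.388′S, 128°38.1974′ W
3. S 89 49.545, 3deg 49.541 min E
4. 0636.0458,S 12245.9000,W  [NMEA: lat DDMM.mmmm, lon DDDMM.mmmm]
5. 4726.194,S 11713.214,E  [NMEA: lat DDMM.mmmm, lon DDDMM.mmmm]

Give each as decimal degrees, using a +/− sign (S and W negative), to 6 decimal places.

Point 1:
  Lat: degrees = first 2 digits = 0, minutes = 9.04; 0 + 9.04/60 = 0.1506667
  S ⇒ negate
  λ: split at 3 digits → 014° and 16.881′; 14 + 16.881/60 = 14.2813500
  E ⇒ keep positive
Point 2:
  Latitude: 31.388′ = 0.523133°; total 41.5231333
  S ⇒ negate
  Lon: 128 + 38.1974/60 = 128.6366233
  W → negative
Point 3:
  Latitude: 49.545′ = 0.825750°; total 89.8257500
  hemisphere S, so the sign is −
  Lon: 3 + 49.541/60 = 3.8256833
  E → positive
Point 4:
  φ: split at 2 digits → 06° and 36.0458′; 6 + 36.0458/60 = 6.6007633
  S → negative
  λ: degrees = first 3 digits = 122, minutes = 45.9; 122 + 45.9/60 = 122.7650000
  W ⇒ negate
Point 5:
  φ: degrees = first 2 digits = 47, minutes = 26.194; 47 + 26.194/60 = 47.4365667
  hemisphere S, so the sign is −
  Lon: degrees = first 3 digits = 117, minutes = 13.214; 117 + 13.214/60 = 117.2202333
  E ⇒ keep positive

1. -0.150667, 14.281350
2. -41.523133, -128.636623
3. -89.825750, 3.825683
4. -6.600763, -122.765000
5. -47.436567, 117.220233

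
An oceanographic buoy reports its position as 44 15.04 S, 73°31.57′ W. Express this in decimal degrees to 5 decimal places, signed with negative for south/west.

-44.25067, -73.52617

Lat: 15.04′ = 0.250667°; total 44.250667
S ⇒ negate
Longitude: 73 + 31.57/60 = 73.526167
hemisphere W, so the sign is −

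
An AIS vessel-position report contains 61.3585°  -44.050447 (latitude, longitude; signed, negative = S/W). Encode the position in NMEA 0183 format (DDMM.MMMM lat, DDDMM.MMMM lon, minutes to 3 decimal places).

6121.510,N / 04403.027,W

Latitude: minutes = (61.358500 − 61) × 60 = 21.51000
Longitude is negative → W; |value| = 44.050447
λ: fractional part 0.050447 → 3.02682 minutes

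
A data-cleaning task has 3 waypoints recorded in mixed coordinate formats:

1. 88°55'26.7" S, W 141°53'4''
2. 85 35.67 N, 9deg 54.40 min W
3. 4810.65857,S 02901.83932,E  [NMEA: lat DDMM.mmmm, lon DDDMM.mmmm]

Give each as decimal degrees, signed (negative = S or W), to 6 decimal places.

Point 1:
  φ: 88° + 55/60 + 26.7/3600 = 88 + 0.916667 + 0.007417 = 88.9240833
  S → negative
  λ: 141 + 53/60 + 4/3600 = 141.8844444
  hemisphere W, so the sign is −
Point 2:
  Lat: 85 + 35.67/60 = 85.5945000
  N → positive
  λ: 9 + 54.4/60 = 9.9066667
  W → negative
Point 3:
  φ: split at 2 digits → 48° and 10.65857′; 48 + 10.65857/60 = 48.1776428
  S → negative
  Lon: split at 3 digits → 029° and 1.83932′; 29 + 1.83932/60 = 29.0306553
  E → positive

1. -88.924083, -141.884444
2. 85.594500, -9.906667
3. -48.177643, 29.030655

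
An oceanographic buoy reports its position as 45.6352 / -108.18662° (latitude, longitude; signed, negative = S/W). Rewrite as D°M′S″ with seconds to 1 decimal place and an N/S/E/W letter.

45°38′6.7″ N, 108°11′11.8″ W

Lat: 0.635200 × 60 = 38.11200′ → 38′, remainder × 60 = 6.720″
Longitude is negative → W; |value| = 108.186620
Longitude: 0.186620° → 11.19720′; 0.19720 × 60 = 11.832″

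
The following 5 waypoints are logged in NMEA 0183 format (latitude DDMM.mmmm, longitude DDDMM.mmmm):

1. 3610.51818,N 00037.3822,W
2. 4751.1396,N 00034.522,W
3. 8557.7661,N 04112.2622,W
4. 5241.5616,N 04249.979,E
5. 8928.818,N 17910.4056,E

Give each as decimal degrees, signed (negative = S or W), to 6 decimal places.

1. 36.175303, -0.623037
2. 47.852327, -0.575367
3. 85.962768, -41.204370
4. 52.692693, 42.832983
5. 89.480300, 179.173427

Point 1:
  φ: degrees = first 2 digits = 36, minutes = 10.51818; 36 + 10.51818/60 = 36.1753030
  N ⇒ keep positive
  Longitude: split at 3 digits → 000° and 37.3822′; 0 + 37.3822/60 = 0.6230367
  hemisphere W, so the sign is −
Point 2:
  Latitude: degrees = first 2 digits = 47, minutes = 51.1396; 47 + 51.1396/60 = 47.8523267
  N ⇒ keep positive
  Longitude: degrees = first 3 digits = 0, minutes = 34.522; 0 + 34.522/60 = 0.5753667
  W → negative
Point 3:
  Latitude: degrees = first 2 digits = 85, minutes = 57.7661; 85 + 57.7661/60 = 85.9627683
  N ⇒ keep positive
  Lon: degrees = first 3 digits = 41, minutes = 12.2622; 41 + 12.2622/60 = 41.2043700
  hemisphere W, so the sign is −
Point 4:
  φ: split at 2 digits → 52° and 41.5616′; 52 + 41.5616/60 = 52.6926933
  N → positive
  Lon: split at 3 digits → 042° and 49.979′; 42 + 49.979/60 = 42.8329833
  E ⇒ keep positive
Point 5:
  φ: split at 2 digits → 89° and 28.818′; 89 + 28.818/60 = 89.4803000
  N ⇒ keep positive
  Longitude: degrees = first 3 digits = 179, minutes = 10.4056; 179 + 10.4056/60 = 179.1734267
  E → positive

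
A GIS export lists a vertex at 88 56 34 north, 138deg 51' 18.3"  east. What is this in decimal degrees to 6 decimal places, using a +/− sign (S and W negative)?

88.942778, 138.855083

φ: 88° + 56/60 + 34/3600 = 88 + 0.933333 + 0.009444 = 88.9427778
N → positive
Lon: 138 + 51/60 + 18.3/3600 = 138.8550833
E ⇒ keep positive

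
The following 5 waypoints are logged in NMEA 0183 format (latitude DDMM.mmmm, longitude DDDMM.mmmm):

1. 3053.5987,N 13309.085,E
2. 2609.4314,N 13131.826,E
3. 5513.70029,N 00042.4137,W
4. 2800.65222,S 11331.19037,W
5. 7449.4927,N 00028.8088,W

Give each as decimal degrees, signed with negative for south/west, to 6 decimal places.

1. 30.893312, 133.151417
2. 26.157190, 131.530433
3. 55.228338, -0.706895
4. -28.010870, -113.519840
5. 74.824878, -0.480147

Point 1:
  Lat: split at 2 digits → 30° and 53.5987′; 30 + 53.5987/60 = 30.8933117
  N ⇒ keep positive
  λ: degrees = first 3 digits = 133, minutes = 9.085; 133 + 9.085/60 = 133.1514167
  E → positive
Point 2:
  Lat: degrees = first 2 digits = 26, minutes = 9.4314; 26 + 9.4314/60 = 26.1571900
  N ⇒ keep positive
  λ: split at 3 digits → 131° and 31.826′; 131 + 31.826/60 = 131.5304333
  E → positive
Point 3:
  Lat: degrees = first 2 digits = 55, minutes = 13.70029; 55 + 13.70029/60 = 55.2283382
  N ⇒ keep positive
  Longitude: split at 3 digits → 000° and 42.4137′; 0 + 42.4137/60 = 0.7068950
  W ⇒ negate
Point 4:
  φ: split at 2 digits → 28° and 0.65222′; 28 + 0.65222/60 = 28.0108703
  S → negative
  λ: split at 3 digits → 113° and 31.19037′; 113 + 31.19037/60 = 113.5198395
  hemisphere W, so the sign is −
Point 5:
  Latitude: degrees = first 2 digits = 74, minutes = 49.4927; 74 + 49.4927/60 = 74.8248783
  N → positive
  Lon: degrees = first 3 digits = 0, minutes = 28.8088; 0 + 28.8088/60 = 0.4801467
  W → negative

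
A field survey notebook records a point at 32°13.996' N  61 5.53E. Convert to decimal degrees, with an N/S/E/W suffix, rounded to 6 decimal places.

32.233267° N, 61.092167° E

Latitude: 13.996′ = 0.233267°; total 32.2332667
Longitude: 61 + 5.53/60 = 61.0921667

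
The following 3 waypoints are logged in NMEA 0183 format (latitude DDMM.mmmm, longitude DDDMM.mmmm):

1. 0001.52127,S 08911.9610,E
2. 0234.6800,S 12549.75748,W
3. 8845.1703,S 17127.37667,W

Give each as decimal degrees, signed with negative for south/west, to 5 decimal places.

1. -0.02535, 89.19935
2. -2.57800, -125.82929
3. -88.75284, -171.45628

Point 1:
  Latitude: degrees = first 2 digits = 0, minutes = 1.52127; 0 + 1.52127/60 = 0.025355
  S ⇒ negate
  Lon: degrees = first 3 digits = 89, minutes = 11.961; 89 + 11.961/60 = 89.199350
  E → positive
Point 2:
  φ: degrees = first 2 digits = 2, minutes = 34.68; 2 + 34.68/60 = 2.578000
  S → negative
  Lon: degrees = first 3 digits = 125, minutes = 49.75748; 125 + 49.75748/60 = 125.829291
  W ⇒ negate
Point 3:
  Lat: split at 2 digits → 88° and 45.1703′; 88 + 45.1703/60 = 88.752838
  hemisphere S, so the sign is −
  Longitude: split at 3 digits → 171° and 27.37667′; 171 + 27.37667/60 = 171.456278
  W ⇒ negate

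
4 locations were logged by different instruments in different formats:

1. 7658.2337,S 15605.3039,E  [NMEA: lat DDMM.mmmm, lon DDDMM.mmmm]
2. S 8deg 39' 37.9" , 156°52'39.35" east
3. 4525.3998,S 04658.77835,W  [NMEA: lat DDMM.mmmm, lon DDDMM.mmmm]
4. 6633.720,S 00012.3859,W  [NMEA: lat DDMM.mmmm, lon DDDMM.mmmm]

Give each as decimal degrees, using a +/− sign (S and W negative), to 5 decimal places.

Point 1:
  φ: split at 2 digits → 76° and 58.2337′; 76 + 58.2337/60 = 76.970562
  S ⇒ negate
  Lon: degrees = first 3 digits = 156, minutes = 5.3039; 156 + 5.3039/60 = 156.088398
  E → positive
Point 2:
  Lat: 8 + 39/60 + 37.9/3600 = 8.660528
  hemisphere S, so the sign is −
  Longitude: 156° + 52/60 + 39.35/3600 = 156 + 0.866667 + 0.010931 = 156.877597
  E ⇒ keep positive
Point 3:
  Latitude: split at 2 digits → 45° and 25.3998′; 45 + 25.3998/60 = 45.423330
  hemisphere S, so the sign is −
  Longitude: degrees = first 3 digits = 46, minutes = 58.77835; 46 + 58.77835/60 = 46.979639
  hemisphere W, so the sign is −
Point 4:
  φ: degrees = first 2 digits = 66, minutes = 33.72; 66 + 33.72/60 = 66.562000
  S ⇒ negate
  Longitude: degrees = first 3 digits = 0, minutes = 12.3859; 0 + 12.3859/60 = 0.206432
  hemisphere W, so the sign is −

1. -76.97056, 156.08840
2. -8.66053, 156.87760
3. -45.42333, -46.97964
4. -66.56200, -0.20643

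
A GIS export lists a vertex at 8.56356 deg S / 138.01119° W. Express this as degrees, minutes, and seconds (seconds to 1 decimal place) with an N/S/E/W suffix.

Lat: whole degrees 8; 33.81360′ → 33′ and 48.816″
Longitude: 0.011190 × 60 = 0.67140′ → 0′, remainder × 60 = 40.284″

8°33′48.8″ S, 138°00′40.3″ W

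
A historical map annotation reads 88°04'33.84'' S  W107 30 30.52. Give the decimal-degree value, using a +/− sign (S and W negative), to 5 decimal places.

Lat: 4′ + 33.84″ = 4.56400′; 88 + 4.56400/60 = 88.076067
hemisphere S, so the sign is −
Lon: 107 + 30/60 + 30.52/3600 = 107.508478
hemisphere W, so the sign is −

-88.07607, -107.50848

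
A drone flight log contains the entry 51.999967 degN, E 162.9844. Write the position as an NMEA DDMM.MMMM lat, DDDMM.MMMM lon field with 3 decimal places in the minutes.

Latitude: fractional part 0.999967 → 59.99802 minutes
λ: 162° + 0.984400 × 60 = 162° 59.06400′

5159.998,N / 16259.064,E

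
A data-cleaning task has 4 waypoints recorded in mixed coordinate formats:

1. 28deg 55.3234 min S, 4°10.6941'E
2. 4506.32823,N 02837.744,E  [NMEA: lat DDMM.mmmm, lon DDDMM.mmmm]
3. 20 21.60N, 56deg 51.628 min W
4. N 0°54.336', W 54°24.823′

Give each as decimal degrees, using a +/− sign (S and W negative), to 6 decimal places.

1. -28.922057, 4.178235
2. 45.105471, 28.629067
3. 20.360000, -56.860467
4. 0.905600, -54.413717

Point 1:
  Lat: 28 + 55.3234/60 = 28.9220567
  S → negative
  Longitude: 4 + 10.6941/60 = 4.1782350
  E → positive
Point 2:
  Latitude: degrees = first 2 digits = 45, minutes = 6.32823; 45 + 6.32823/60 = 45.1054705
  N ⇒ keep positive
  Longitude: split at 3 digits → 028° and 37.744′; 28 + 37.744/60 = 28.6290667
  E → positive
Point 3:
  Latitude: 20 + 21.6/60 = 20.3600000
  N ⇒ keep positive
  λ: 51.628′ = 0.860467°; total 56.8604667
  hemisphere W, so the sign is −
Point 4:
  φ: 0 + 54.336/60 = 0.9056000
  N → positive
  Lon: 24.823′ = 0.413717°; total 54.4137167
  W → negative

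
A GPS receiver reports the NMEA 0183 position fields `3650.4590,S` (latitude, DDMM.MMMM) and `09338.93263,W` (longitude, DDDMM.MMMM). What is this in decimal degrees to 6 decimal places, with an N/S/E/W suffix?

36.840983° S, 93.648877° W

Lat: degrees = first 2 digits = 36, minutes = 50.459; 36 + 50.459/60 = 36.8409833
λ: split at 3 digits → 093° and 38.93263′; 93 + 38.93263/60 = 93.6488772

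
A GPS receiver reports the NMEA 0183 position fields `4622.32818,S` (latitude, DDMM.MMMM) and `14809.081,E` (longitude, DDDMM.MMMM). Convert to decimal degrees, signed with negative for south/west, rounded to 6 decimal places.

Lat: split at 2 digits → 46° and 22.32818′; 46 + 22.32818/60 = 46.3721363
S ⇒ negate
Longitude: split at 3 digits → 148° and 9.081′; 148 + 9.081/60 = 148.1513500
E ⇒ keep positive

-46.372136, 148.151350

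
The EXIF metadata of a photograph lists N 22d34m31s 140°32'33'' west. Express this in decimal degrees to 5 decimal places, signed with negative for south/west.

22.57528, -140.54250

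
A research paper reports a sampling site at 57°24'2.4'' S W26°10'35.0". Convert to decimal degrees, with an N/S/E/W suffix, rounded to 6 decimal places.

Latitude: 24′ + 2.4″ = 24.04000′; 57 + 24.04000/60 = 57.4006667
Lon: 26 + 10/60 + 35/3600 = 26.1763889

57.400667° S, 26.176389° W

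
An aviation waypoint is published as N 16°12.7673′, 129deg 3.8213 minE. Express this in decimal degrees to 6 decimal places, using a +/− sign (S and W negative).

Lat: 12.7673′ = 0.212788°; total 16.2127883
N ⇒ keep positive
λ: 3.8213′ = 0.063688°; total 129.0636883
E ⇒ keep positive

16.212788, 129.063688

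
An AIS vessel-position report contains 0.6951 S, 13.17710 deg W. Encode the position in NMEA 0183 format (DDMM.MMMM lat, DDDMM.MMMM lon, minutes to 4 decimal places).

0041.7060,S / 01310.6260,W

Lat: 0° + 0.695100 × 60 = 0° 41.706000′
λ: fractional part 0.177100 → 10.626000 minutes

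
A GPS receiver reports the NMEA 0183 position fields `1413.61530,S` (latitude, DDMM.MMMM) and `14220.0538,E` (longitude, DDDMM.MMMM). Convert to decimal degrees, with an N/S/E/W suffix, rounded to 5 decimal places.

Lat: degrees = first 2 digits = 14, minutes = 13.6153; 14 + 13.6153/60 = 14.226922
Longitude: degrees = first 3 digits = 142, minutes = 20.0538; 142 + 20.0538/60 = 142.334230

14.22692° S, 142.33423° E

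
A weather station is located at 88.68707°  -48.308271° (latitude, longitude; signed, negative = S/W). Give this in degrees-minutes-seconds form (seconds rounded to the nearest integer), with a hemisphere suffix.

88°41′13″ N, 48°18′30″ W

Lat: 0.687070 × 60 = 41.22420′ → 41′, remainder × 60 = 13.45″
Longitude is negative → W; |value| = 48.308271
Lon: whole degrees 48; 18.49626′ → 18′ and 29.78″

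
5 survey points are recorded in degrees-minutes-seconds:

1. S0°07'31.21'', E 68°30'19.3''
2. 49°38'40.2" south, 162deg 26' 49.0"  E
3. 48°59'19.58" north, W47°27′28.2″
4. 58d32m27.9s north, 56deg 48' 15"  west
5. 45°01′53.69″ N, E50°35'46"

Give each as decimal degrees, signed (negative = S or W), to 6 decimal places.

1. -0.125336, 68.505361
2. -49.644500, 162.446944
3. 48.988772, -47.457833
4. 58.541083, -56.804167
5. 45.031581, 50.596111

Point 1:
  Latitude: 7′ + 31.21″ = 7.52017′; 0 + 7.52017/60 = 0.1253361
  hemisphere S, so the sign is −
  λ: 68° + 30/60 + 19.3/3600 = 68 + 0.500000 + 0.005361 = 68.5053611
  E ⇒ keep positive
Point 2:
  φ: 38′ + 40.2″ = 38.67000′; 49 + 38.67000/60 = 49.6445000
  hemisphere S, so the sign is −
  Lon: 162 + 26/60 + 49/3600 = 162.4469444
  E → positive
Point 3:
  φ: 48 + 59/60 + 19.58/3600 = 48.9887722
  N ⇒ keep positive
  Lon: 47° + 27/60 + 28.2/3600 = 47 + 0.450000 + 0.007833 = 47.4578333
  W ⇒ negate
Point 4:
  Latitude: 58° + 32/60 + 27.9/3600 = 58 + 0.533333 + 0.007750 = 58.5410833
  N ⇒ keep positive
  Lon: 56 + 48/60 + 15/3600 = 56.8041667
  hemisphere W, so the sign is −
Point 5:
  Latitude: 45° + 1/60 + 53.69/3600 = 45 + 0.016667 + 0.014914 = 45.0315806
  N → positive
  λ: 35′ + 46″ = 35.76667′; 50 + 35.76667/60 = 50.5961111
  E → positive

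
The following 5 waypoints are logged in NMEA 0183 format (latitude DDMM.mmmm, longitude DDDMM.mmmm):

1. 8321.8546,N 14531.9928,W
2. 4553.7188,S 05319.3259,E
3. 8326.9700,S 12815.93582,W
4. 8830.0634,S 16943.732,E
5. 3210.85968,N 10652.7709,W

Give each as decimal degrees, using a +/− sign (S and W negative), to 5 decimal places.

1. 83.36424, -145.53321
2. -45.89531, 53.32210
3. -83.44950, -128.26560
4. -88.50106, 169.72887
5. 32.18099, -106.87952

Point 1:
  Lat: split at 2 digits → 83° and 21.8546′; 83 + 21.8546/60 = 83.364243
  N ⇒ keep positive
  Lon: split at 3 digits → 145° and 31.9928′; 145 + 31.9928/60 = 145.533213
  hemisphere W, so the sign is −
Point 2:
  Lat: degrees = first 2 digits = 45, minutes = 53.7188; 45 + 53.7188/60 = 45.895313
  hemisphere S, so the sign is −
  Longitude: degrees = first 3 digits = 53, minutes = 19.3259; 53 + 19.3259/60 = 53.322098
  E → positive
Point 3:
  Latitude: degrees = first 2 digits = 83, minutes = 26.97; 83 + 26.97/60 = 83.449500
  hemisphere S, so the sign is −
  λ: degrees = first 3 digits = 128, minutes = 15.93582; 128 + 15.93582/60 = 128.265597
  hemisphere W, so the sign is −
Point 4:
  Latitude: split at 2 digits → 88° and 30.0634′; 88 + 30.0634/60 = 88.501057
  S ⇒ negate
  Longitude: split at 3 digits → 169° and 43.732′; 169 + 43.732/60 = 169.728867
  E → positive
Point 5:
  φ: split at 2 digits → 32° and 10.85968′; 32 + 10.85968/60 = 32.180995
  N → positive
  Lon: split at 3 digits → 106° and 52.7709′; 106 + 52.7709/60 = 106.879515
  hemisphere W, so the sign is −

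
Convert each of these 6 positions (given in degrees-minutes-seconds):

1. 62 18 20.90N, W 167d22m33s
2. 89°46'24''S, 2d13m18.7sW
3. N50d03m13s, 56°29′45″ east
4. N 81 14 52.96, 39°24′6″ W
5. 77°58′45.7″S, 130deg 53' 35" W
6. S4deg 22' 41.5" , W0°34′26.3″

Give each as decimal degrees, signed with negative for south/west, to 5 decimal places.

1. 62.30581, -167.37583
2. -89.77333, -2.22186
3. 50.05361, 56.49583
4. 81.24804, -39.40167
5. -77.97936, -130.89306
6. -4.37819, -0.57397

Point 1:
  φ: 18′ + 20.9″ = 18.34833′; 62 + 18.34833/60 = 62.305806
  N ⇒ keep positive
  λ: 167° + 22/60 + 33/3600 = 167 + 0.366667 + 0.009167 = 167.375833
  W ⇒ negate
Point 2:
  φ: 89° + 46/60 + 24/3600 = 89 + 0.766667 + 0.006667 = 89.773333
  hemisphere S, so the sign is −
  λ: 13′ + 18.7″ = 13.31167′; 2 + 13.31167/60 = 2.221861
  hemisphere W, so the sign is −
Point 3:
  Latitude: 3′ + 13″ = 3.21667′; 50 + 3.21667/60 = 50.053611
  N ⇒ keep positive
  Longitude: 56 + 29/60 + 45/3600 = 56.495833
  E → positive
Point 4:
  Lat: 81° + 14/60 + 52.96/3600 = 81 + 0.233333 + 0.014711 = 81.248044
  N ⇒ keep positive
  λ: 39 + 24/60 + 6/3600 = 39.401667
  W → negative
Point 5:
  Latitude: 77° + 58/60 + 45.7/3600 = 77 + 0.966667 + 0.012694 = 77.979361
  S ⇒ negate
  Lon: 130° + 53/60 + 35/3600 = 130 + 0.883333 + 0.009722 = 130.893056
  W → negative
Point 6:
  Latitude: 4° + 22/60 + 41.5/3600 = 4 + 0.366667 + 0.011528 = 4.378194
  S → negative
  λ: 34′ + 26.3″ = 34.43833′; 0 + 34.43833/60 = 0.573972
  W ⇒ negate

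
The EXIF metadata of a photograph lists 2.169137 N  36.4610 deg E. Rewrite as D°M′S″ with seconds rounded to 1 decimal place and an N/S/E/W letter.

Latitude: whole degrees 2; 10.14822′ → 10′ and 8.893″
Lon: whole degrees 36; 27.66000′ → 27′ and 39.600″

2°10′8.9″ N, 36°27′39.6″ E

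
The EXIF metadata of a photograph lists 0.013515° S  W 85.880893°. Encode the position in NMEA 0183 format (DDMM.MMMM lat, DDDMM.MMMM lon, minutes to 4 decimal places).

0000.8109,S / 08552.8536,W

Latitude: minutes = (0.013515 − 0) × 60 = 0.810900
Longitude: minutes = (85.880893 − 85) × 60 = 52.853580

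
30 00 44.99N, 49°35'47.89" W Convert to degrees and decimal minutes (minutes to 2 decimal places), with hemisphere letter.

30° 0.75′ N, 49° 35.80′ W

φ: seconds/60 = 0.74983; minutes = 0 + 0.74983 = 0.7498
λ: 35 + 47.89/60 = 35.7982′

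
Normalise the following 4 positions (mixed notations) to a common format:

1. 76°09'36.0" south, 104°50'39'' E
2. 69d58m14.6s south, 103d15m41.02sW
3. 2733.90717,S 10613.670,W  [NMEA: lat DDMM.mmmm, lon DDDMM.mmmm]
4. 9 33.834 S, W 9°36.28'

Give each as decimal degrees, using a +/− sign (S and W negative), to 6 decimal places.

Point 1:
  φ: 76 + 9/60 + 36/3600 = 76.1600000
  S ⇒ negate
  Lon: 50′ + 39″ = 50.65000′; 104 + 50.65000/60 = 104.8441667
  E → positive
Point 2:
  Latitude: 69 + 58/60 + 14.6/3600 = 69.9707222
  S ⇒ negate
  Longitude: 103° + 15/60 + 41.02/3600 = 103 + 0.250000 + 0.011394 = 103.2613944
  W ⇒ negate
Point 3:
  Latitude: split at 2 digits → 27° and 33.90717′; 27 + 33.90717/60 = 27.5651195
  S → negative
  Lon: split at 3 digits → 106° and 13.67′; 106 + 13.67/60 = 106.2278333
  hemisphere W, so the sign is −
Point 4:
  φ: 33.834′ = 0.563900°; total 9.5639000
  S ⇒ negate
  Lon: 9 + 36.28/60 = 9.6046667
  W → negative

1. -76.160000, 104.844167
2. -69.970722, -103.261394
3. -27.565120, -106.227833
4. -9.563900, -9.604667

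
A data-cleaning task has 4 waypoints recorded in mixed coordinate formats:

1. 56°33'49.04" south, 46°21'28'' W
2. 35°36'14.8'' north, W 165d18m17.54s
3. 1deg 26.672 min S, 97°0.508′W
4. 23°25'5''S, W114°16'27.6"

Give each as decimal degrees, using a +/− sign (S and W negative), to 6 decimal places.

1. -56.563622, -46.357778
2. 35.604111, -165.304872
3. -1.444533, -97.008467
4. -23.418056, -114.274333

Point 1:
  Latitude: 56 + 33/60 + 49.04/3600 = 56.5636222
  S → negative
  Longitude: 21′ + 28″ = 21.46667′; 46 + 21.46667/60 = 46.3577778
  W → negative
Point 2:
  Lat: 35 + 36/60 + 14.8/3600 = 35.6041111
  N → positive
  Longitude: 165° + 18/60 + 17.54/3600 = 165 + 0.300000 + 0.004872 = 165.3048722
  hemisphere W, so the sign is −
Point 3:
  Lat: 1 + 26.672/60 = 1.4445333
  hemisphere S, so the sign is −
  Lon: 0.508′ = 0.008467°; total 97.0084667
  W → negative
Point 4:
  Latitude: 23 + 25/60 + 5/3600 = 23.4180556
  S → negative
  λ: 114° + 16/60 + 27.6/3600 = 114 + 0.266667 + 0.007667 = 114.2743333
  W → negative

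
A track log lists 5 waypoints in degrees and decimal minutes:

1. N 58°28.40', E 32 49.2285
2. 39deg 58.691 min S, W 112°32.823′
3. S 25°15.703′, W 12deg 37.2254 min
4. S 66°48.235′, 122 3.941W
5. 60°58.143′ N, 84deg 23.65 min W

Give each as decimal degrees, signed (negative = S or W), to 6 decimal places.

1. 58.473333, 32.820475
2. -39.978183, -112.547050
3. -25.261717, -12.620423
4. -66.803917, -122.065683
5. 60.969050, -84.394167

Point 1:
  Latitude: 58 + 28.4/60 = 58.4733333
  N ⇒ keep positive
  λ: 32 + 49.2285/60 = 32.8204750
  E → positive
Point 2:
  Latitude: 58.691′ = 0.978183°; total 39.9781833
  S ⇒ negate
  Longitude: 112 + 32.823/60 = 112.5470500
  W ⇒ negate
Point 3:
  φ: 25 + 15.703/60 = 25.2617167
  S ⇒ negate
  Longitude: 12 + 37.2254/60 = 12.6204233
  W → negative
Point 4:
  Lat: 66 + 48.235/60 = 66.8039167
  S → negative
  λ: 3.941′ = 0.065683°; total 122.0656833
  W → negative
Point 5:
  Latitude: 58.143′ = 0.969050°; total 60.9690500
  N ⇒ keep positive
  Lon: 23.65′ = 0.394167°; total 84.3941667
  hemisphere W, so the sign is −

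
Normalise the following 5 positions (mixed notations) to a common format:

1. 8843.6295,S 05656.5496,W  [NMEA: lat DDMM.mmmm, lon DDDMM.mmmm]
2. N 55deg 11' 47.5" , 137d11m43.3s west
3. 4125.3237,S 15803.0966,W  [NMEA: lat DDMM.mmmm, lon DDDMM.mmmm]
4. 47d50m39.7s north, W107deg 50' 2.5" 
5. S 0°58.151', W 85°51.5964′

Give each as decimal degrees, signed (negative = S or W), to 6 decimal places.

1. -88.727158, -56.942493
2. 55.196528, -137.195361
3. -41.422062, -158.051610
4. 47.844361, -107.834028
5. -0.969183, -85.859940

Point 1:
  Latitude: degrees = first 2 digits = 88, minutes = 43.6295; 88 + 43.6295/60 = 88.7271583
  hemisphere S, so the sign is −
  Lon: split at 3 digits → 056° and 56.5496′; 56 + 56.5496/60 = 56.9424933
  W → negative
Point 2:
  Lat: 55 + 11/60 + 47.5/3600 = 55.1965278
  N → positive
  λ: 11′ + 43.3″ = 11.72167′; 137 + 11.72167/60 = 137.1953611
  W ⇒ negate
Point 3:
  Lat: split at 2 digits → 41° and 25.3237′; 41 + 25.3237/60 = 41.4220617
  S → negative
  Lon: split at 3 digits → 158° and 3.0966′; 158 + 3.0966/60 = 158.0516100
  W ⇒ negate
Point 4:
  φ: 50′ + 39.7″ = 50.66167′; 47 + 50.66167/60 = 47.8443611
  N → positive
  λ: 107 + 50/60 + 2.5/3600 = 107.8340278
  W ⇒ negate
Point 5:
  φ: 58.151′ = 0.969183°; total 0.9691833
  hemisphere S, so the sign is −
  Longitude: 51.5964′ = 0.859940°; total 85.8599400
  W ⇒ negate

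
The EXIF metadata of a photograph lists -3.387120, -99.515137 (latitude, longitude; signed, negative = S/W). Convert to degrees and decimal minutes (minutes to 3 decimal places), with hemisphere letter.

Latitude is negative → S; |value| = 3.387120
Lat: fractional part 0.387120 → 23.22720 minutes
Longitude is negative → W; |value| = 99.515137
λ: minutes = (99.515137 − 99) × 60 = 30.90822

3° 23.227′ S, 99° 30.908′ W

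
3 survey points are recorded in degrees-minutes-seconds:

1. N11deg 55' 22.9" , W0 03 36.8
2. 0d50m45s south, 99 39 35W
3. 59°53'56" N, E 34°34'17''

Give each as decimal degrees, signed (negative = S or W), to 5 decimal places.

1. 11.92303, -0.06022
2. -0.84583, -99.65972
3. 59.89889, 34.57139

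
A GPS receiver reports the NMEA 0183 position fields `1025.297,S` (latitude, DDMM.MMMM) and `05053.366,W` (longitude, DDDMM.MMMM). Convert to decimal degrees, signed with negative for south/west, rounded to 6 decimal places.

Lat: split at 2 digits → 10° and 25.297′; 10 + 25.297/60 = 10.4216167
S → negative
λ: split at 3 digits → 050° and 53.366′; 50 + 53.366/60 = 50.8894333
W ⇒ negate

-10.421617, -50.889433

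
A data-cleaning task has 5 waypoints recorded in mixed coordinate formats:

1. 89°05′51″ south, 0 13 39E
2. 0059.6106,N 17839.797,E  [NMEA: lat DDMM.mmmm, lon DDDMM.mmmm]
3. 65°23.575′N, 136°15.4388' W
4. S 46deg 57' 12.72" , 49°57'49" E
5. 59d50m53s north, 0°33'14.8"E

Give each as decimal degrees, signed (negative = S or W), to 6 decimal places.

Point 1:
  Latitude: 89 + 5/60 + 51/3600 = 89.0975000
  hemisphere S, so the sign is −
  λ: 0 + 13/60 + 39/3600 = 0.2275000
  E ⇒ keep positive
Point 2:
  Lat: split at 2 digits → 00° and 59.6106′; 0 + 59.6106/60 = 0.9935100
  N ⇒ keep positive
  Longitude: split at 3 digits → 178° and 39.797′; 178 + 39.797/60 = 178.6632833
  E → positive
Point 3:
  φ: 65 + 23.575/60 = 65.3929167
  N → positive
  λ: 15.4388′ = 0.257313°; total 136.2573133
  W ⇒ negate
Point 4:
  φ: 46° + 57/60 + 12.72/3600 = 46 + 0.950000 + 0.003533 = 46.9535333
  hemisphere S, so the sign is −
  Longitude: 49 + 57/60 + 49/3600 = 49.9636111
  E → positive
Point 5:
  Latitude: 59° + 50/60 + 53/3600 = 59 + 0.833333 + 0.014722 = 59.8480556
  N → positive
  λ: 0 + 33/60 + 14.8/3600 = 0.5541111
  E ⇒ keep positive

1. -89.097500, 0.227500
2. 0.993510, 178.663283
3. 65.392917, -136.257313
4. -46.953533, 49.963611
5. 59.848056, 0.554111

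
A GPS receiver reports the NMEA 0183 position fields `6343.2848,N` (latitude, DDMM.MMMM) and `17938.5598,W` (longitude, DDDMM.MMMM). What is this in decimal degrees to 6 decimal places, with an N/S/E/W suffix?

63.721413° N, 179.642663° W

φ: split at 2 digits → 63° and 43.2848′; 63 + 43.2848/60 = 63.7214133
Longitude: degrees = first 3 digits = 179, minutes = 38.5598; 179 + 38.5598/60 = 179.6426633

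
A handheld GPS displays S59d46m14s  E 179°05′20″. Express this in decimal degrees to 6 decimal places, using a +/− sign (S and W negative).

Latitude: 59 + 46/60 + 14/3600 = 59.7705556
S → negative
λ: 5′ + 20″ = 5.33333′; 179 + 5.33333/60 = 179.0888889
E ⇒ keep positive

-59.770556, 179.088889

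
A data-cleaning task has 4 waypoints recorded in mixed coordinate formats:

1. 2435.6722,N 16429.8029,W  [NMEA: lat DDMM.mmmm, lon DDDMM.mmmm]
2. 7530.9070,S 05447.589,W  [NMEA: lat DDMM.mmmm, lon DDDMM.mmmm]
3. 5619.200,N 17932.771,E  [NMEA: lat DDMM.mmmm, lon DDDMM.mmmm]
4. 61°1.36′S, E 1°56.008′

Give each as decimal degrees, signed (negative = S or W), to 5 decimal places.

1. 24.59454, -164.49672
2. -75.51512, -54.79315
3. 56.32000, 179.54618
4. -61.02267, 1.93347

Point 1:
  φ: split at 2 digits → 24° and 35.6722′; 24 + 35.6722/60 = 24.594537
  N → positive
  Lon: degrees = first 3 digits = 164, minutes = 29.8029; 164 + 29.8029/60 = 164.496715
  W → negative
Point 2:
  φ: degrees = first 2 digits = 75, minutes = 30.907; 75 + 30.907/60 = 75.515117
  S ⇒ negate
  Lon: degrees = first 3 digits = 54, minutes = 47.589; 54 + 47.589/60 = 54.793150
  hemisphere W, so the sign is −
Point 3:
  Latitude: split at 2 digits → 56° and 19.2′; 56 + 19.2/60 = 56.320000
  N ⇒ keep positive
  Lon: degrees = first 3 digits = 179, minutes = 32.771; 179 + 32.771/60 = 179.546183
  E → positive
Point 4:
  Lat: 61 + 1.36/60 = 61.022667
  hemisphere S, so the sign is −
  λ: 1 + 56.008/60 = 1.933467
  E → positive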